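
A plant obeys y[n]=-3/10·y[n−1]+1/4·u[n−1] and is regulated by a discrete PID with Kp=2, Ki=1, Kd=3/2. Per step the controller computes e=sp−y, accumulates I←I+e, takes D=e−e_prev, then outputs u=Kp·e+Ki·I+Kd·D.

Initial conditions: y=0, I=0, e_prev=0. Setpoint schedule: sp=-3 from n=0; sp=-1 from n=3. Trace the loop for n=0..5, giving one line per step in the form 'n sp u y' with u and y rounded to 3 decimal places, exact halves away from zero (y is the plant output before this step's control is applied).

0 -3 -13.500 0.000
1 -3 3.188 -3.375
2 -3 -24.830 1.809
3 -1 25.656 -6.750
4 -1 -52.785 8.439
5 -1 69.311 -15.728

(exact arithmetic carried between steps; '≈' marks a value shown rounded to 6 d.p. or computed from one; I and e_prev carry over from the previous line; the table rounds u and y to 3 d.p., halves away from zero)
n=0: y=0, sp=-3, e=sp−y=-3; I=-3, D=e−e_prev=-3; u=2·(-3)+1·(-3)+3/2·(-3)=-13.5; next y=-3/10·0+1/4·(-13.5)=-3.375
n=1: y=-3.375, sp=-3, e=sp−y=0.375; I=-2.625, D=e−e_prev=3.375; u=2·0.375+1·(-2.625)+3/2·3.375=3.1875; next y=-3/10·(-3.375)+1/4·3.1875=1.809375
n=2: y=1.809375, sp=-3, e=sp−y=-4.809375; I=-7.434375, D=e−e_prev=-5.184375; u=2·(-4.809375)+1·(-7.434375)+3/2·(-5.184375)≈-24.829688; next y=-3/10·1.809375+1/4·(-24.829688)≈-6.750234
n=3: y≈-6.750234, sp=-1, e=sp−y≈5.750234; I≈-1.684141, D=e−e_prev≈10.559609; u=2·5.750234+1·(-1.684141)+3/2·10.559609≈25.655742; next y=-3/10·(-6.750234)+1/4·25.655742≈8.439006
n=4: y≈8.439006, sp=-1, e=sp−y≈-9.439006; I≈-11.123146, D=e−e_prev≈-15.189240; u=2·(-9.439006)+1·(-11.123146)+3/2·(-15.189240)≈-52.785019; next y=-3/10·8.439006+1/4·(-52.785019)≈-15.727956
n=5: y≈-15.727956, sp=-1, e=sp−y≈14.727956; I≈3.604810, D=e−e_prev≈24.166962; u=2·14.727956+1·3.604810+3/2·24.166962≈69.311166; next y=-3/10·(-15.727956)+1/4·69.311166≈22.046178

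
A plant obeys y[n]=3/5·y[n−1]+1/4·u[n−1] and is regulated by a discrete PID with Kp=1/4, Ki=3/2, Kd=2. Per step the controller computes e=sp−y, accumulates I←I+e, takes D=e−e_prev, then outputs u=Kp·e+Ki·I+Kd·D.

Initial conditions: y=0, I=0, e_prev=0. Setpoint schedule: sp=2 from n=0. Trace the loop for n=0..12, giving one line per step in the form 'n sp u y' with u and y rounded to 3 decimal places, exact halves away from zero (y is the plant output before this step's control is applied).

0 2 7.500 0.000
1 2 -0.531 1.875
2 2 6.717 0.992
3 2 1.654 2.275
4 2 5.668 1.778
5 2 2.362 2.484
6 2 4.559 2.081
7 2 2.479 2.388
8 2 3.770 2.053
9 2 2.564 2.174
10 2 3.403 1.945
11 2 2.756 2.018
12 2 3.317 1.900

(exact arithmetic carried between steps; '≈' marks a value shown rounded to 6 d.p. or computed from one; I and e_prev carry over from the previous line; the table rounds u and y to 3 d.p., halves away from zero)
n=0: y=0, sp=2, e=sp−y=2; I=2, D=e−e_prev=2; u=1/4·2+3/2·2+2·2=7.5; next y=3/5·0+1/4·7.5=1.875
n=1: y=1.875, sp=2, e=sp−y=0.125; I=2.125, D=e−e_prev=-1.875; u=1/4·0.125+3/2·2.125+2·(-1.875)=-0.53125; next y=3/5·1.875+1/4·(-0.53125)≈0.992188
n=2: y≈0.992188, sp=2, e=sp−y≈1.007813; I≈3.132813, D=e−e_prev≈0.882813; u=1/4·1.007813+3/2·3.132813+2·0.882813≈6.716797; next y=3/5·0.992188+1/4·6.716797≈2.274512
n=3: y≈2.274512, sp=2, e=sp−y≈-0.274512; I≈2.858301, D=e−e_prev≈-1.282324; u=1/4·(-0.274512)+3/2·2.858301+2·(-1.282324)≈1.654175; next y=3/5·2.274512+1/4·1.654175≈1.778251
n=4: y≈1.778251, sp=2, e=sp−y≈0.221749; I≈3.080050, D=e−e_prev≈0.496261; u=1/4·0.221749+3/2·3.080050+2·0.496261≈5.668034; next y=3/5·1.778251+1/4·5.668034≈2.483959
n=5: y≈2.483959, sp=2, e=sp−y≈-0.483959; I≈2.596091, D=e−e_prev≈-0.705708; u=1/4·(-0.483959)+3/2·2.596091+2·(-0.705708)≈2.361730; next y=3/5·2.483959+1/4·2.361730≈2.080808
n=6: y≈2.080808, sp=2, e=sp−y≈-0.080808; I≈2.515283, D=e−e_prev≈0.403151; u=1/4·(-0.080808)+3/2·2.515283+2·0.403151≈4.559025; next y=3/5·2.080808+1/4·4.559025≈2.388241
n=7: y≈2.388241, sp=2, e=sp−y≈-0.388241; I≈2.127042, D=e−e_prev≈-0.307433; u=1/4·(-0.388241)+3/2·2.127042+2·(-0.307433)≈2.478637; next y=3/5·2.388241+1/4·2.478637≈2.052604
n=8: y≈2.052604, sp=2, e=sp−y≈-0.052604; I≈2.074438, D=e−e_prev≈0.335637; u=1/4·(-0.052604)+3/2·2.074438+2·0.335637≈3.769781; next y=3/5·2.052604+1/4·3.769781≈2.174007
n=9: y≈2.174007, sp=2, e=sp−y≈-0.174007; I≈1.900431, D=e−e_prev≈-0.121404; u=1/4·(-0.174007)+3/2·1.900431+2·(-0.121404)≈2.564337; next y=3/5·2.174007+1/4·2.564337≈1.945489
n=10: y≈1.945489, sp=2, e=sp−y≈0.054511; I≈1.954942, D=e−e_prev≈0.228519; u=1/4·0.054511+3/2·1.954942+2·0.228519≈3.403078; next y=3/5·1.945489+1/4·3.403078≈2.018063
n=11: y≈2.018063, sp=2, e=sp−y≈-0.018063; I≈1.936879, D=e−e_prev≈-0.072574; u=1/4·(-0.018063)+3/2·1.936879+2·(-0.072574)≈2.755655; next y=3/5·2.018063+1/4·2.755655≈1.899751
n=12: y≈1.899751, sp=2, e=sp−y≈0.100249; I≈2.037128, D=e−e_prev≈0.118311; u=1/4·0.100249+3/2·2.037128+2·0.118311≈3.317377; next y=3/5·1.899751+1/4·3.317377≈1.969195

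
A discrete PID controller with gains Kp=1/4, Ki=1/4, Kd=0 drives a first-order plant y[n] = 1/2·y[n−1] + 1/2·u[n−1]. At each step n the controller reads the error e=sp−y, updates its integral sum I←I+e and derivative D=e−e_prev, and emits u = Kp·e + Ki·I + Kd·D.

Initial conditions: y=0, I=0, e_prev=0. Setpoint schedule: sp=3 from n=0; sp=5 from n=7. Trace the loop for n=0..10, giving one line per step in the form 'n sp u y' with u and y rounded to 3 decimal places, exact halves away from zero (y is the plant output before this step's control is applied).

(exact arithmetic carried between steps; '≈' marks a value shown rounded to 6 d.p. or computed from one; I and e_prev carry over from the previous line; the table rounds u and y to 3 d.p., halves away from zero)
n=0: y=0, sp=3, e=sp−y=3; I=3, D=e−e_prev=3; u=1/4·3+1/4·3+0·3=1.5; next y=1/2·0+1/2·1.5=0.75
n=1: y=0.75, sp=3, e=sp−y=2.25; I=5.25, D=e−e_prev=-0.75; u=1/4·2.25+1/4·5.25+0·(-0.75)=1.875; next y=1/2·0.75+1/2·1.875=1.3125
n=2: y=1.3125, sp=3, e=sp−y=1.6875; I=6.9375, D=e−e_prev=-0.5625; u=1/4·1.6875+1/4·6.9375+0·(-0.5625)=2.15625; next y=1/2·1.3125+1/2·2.15625=1.734375
n=3: y=1.734375, sp=3, e=sp−y=1.265625; I=8.203125, D=e−e_prev=-0.421875; u=1/4·1.265625+1/4·8.203125+0·(-0.421875)≈2.367188; next y=1/2·1.734375+1/2·2.367188≈2.050781
n=4: y≈2.050781, sp=3, e=sp−y≈0.949219; I≈9.152344, D=e−e_prev≈-0.316406; u=1/4·0.949219+1/4·9.152344+0·(-0.316406)≈2.525391; next y=1/2·2.050781+1/2·2.525391≈2.288086
n=5: y≈2.288086, sp=3, e=sp−y≈0.711914; I≈9.864258, D=e−e_prev≈-0.237305; u=1/4·0.711914+1/4·9.864258+0·(-0.237305)≈2.644043; next y=1/2·2.288086+1/2·2.644043≈2.466064
n=6: y≈2.466064, sp=3, e=sp−y≈0.533936; I≈10.398193, D=e−e_prev≈-0.177979; u=1/4·0.533936+1/4·10.398193+0·(-0.177979)≈2.733032; next y=1/2·2.466064+1/2·2.733032≈2.599548
n=7: y≈2.599548, sp=5, e=sp−y≈2.400452; I≈12.798645, D=e−e_prev≈1.866516; u=1/4·2.400452+1/4·12.798645+0·1.866516≈3.799774; next y=1/2·2.599548+1/2·3.799774≈3.199661
n=8: y≈3.199661, sp=5, e=sp−y≈1.800339; I≈14.598984, D=e−e_prev≈-0.600113; u=1/4·1.800339+1/4·14.598984+0·(-0.600113)≈4.099831; next y=1/2·3.199661+1/2·4.099831≈3.649746
n=9: y≈3.649746, sp=5, e=sp−y≈1.350254; I≈15.949238, D=e−e_prev≈-0.450085; u=1/4·1.350254+1/4·15.949238+0·(-0.450085)≈4.324873; next y=1/2·3.649746+1/2·4.324873≈3.987309
n=10: y≈3.987309, sp=5, e=sp−y≈1.012691; I≈16.961928, D=e−e_prev≈-0.337564; u=1/4·1.012691+1/4·16.961928+0·(-0.337564)≈4.493655; next y=1/2·3.987309+1/2·4.493655≈4.240482

0 3 1.500 0.000
1 3 1.875 0.750
2 3 2.156 1.313
3 3 2.367 1.734
4 3 2.525 2.051
5 3 2.644 2.288
6 3 2.733 2.466
7 5 3.800 2.600
8 5 4.100 3.200
9 5 4.325 3.650
10 5 4.494 3.987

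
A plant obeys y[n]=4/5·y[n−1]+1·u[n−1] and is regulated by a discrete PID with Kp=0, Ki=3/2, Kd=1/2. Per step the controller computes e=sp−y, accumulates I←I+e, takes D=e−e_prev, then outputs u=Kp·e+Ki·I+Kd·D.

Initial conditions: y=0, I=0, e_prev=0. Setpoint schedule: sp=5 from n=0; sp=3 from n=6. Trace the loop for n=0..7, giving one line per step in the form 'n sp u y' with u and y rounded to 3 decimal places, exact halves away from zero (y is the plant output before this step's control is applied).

(exact arithmetic carried between steps; '≈' marks a value shown rounded to 6 d.p. or computed from one; I and e_prev carry over from the previous line; the table rounds u and y to 3 d.p., halves away from zero)
n=0: y=0, sp=5, e=sp−y=5; I=5, D=e−e_prev=5; u=0·5+3/2·5+1/2·5=10; next y=4/5·0+1·10=10
n=1: y=10, sp=5, e=sp−y=-5; I=0, D=e−e_prev=-10; u=0·(-5)+3/2·0+1/2·(-10)=-5; next y=4/5·10+1·(-5)=3
n=2: y=3, sp=5, e=sp−y=2; I=2, D=e−e_prev=7; u=0·2+3/2·2+1/2·7=6.5; next y=4/5·3+1·6.5=8.9
n=3: y=8.9, sp=5, e=sp−y=-3.9; I=-1.9, D=e−e_prev=-5.9; u=0·(-3.9)+3/2·(-1.9)+1/2·(-5.9)=-5.8; next y=4/5·8.9+1·(-5.8)=1.32
n=4: y=1.32, sp=5, e=sp−y=3.68; I=1.78, D=e−e_prev=7.58; u=0·3.68+3/2·1.78+1/2·7.58=6.46; next y=4/5·1.32+1·6.46=7.516
n=5: y=7.516, sp=5, e=sp−y=-2.516; I=-0.736, D=e−e_prev=-6.196; u=0·(-2.516)+3/2·(-0.736)+1/2·(-6.196)=-4.202; next y=4/5·7.516+1·(-4.202)=1.8108
n=6: y=1.8108, sp=3, e=sp−y=1.1892; I=0.4532, D=e−e_prev=3.7052; u=0·1.1892+3/2·0.4532+1/2·3.7052=2.5324; next y=4/5·1.8108+1·2.5324=3.98104
n=7: y=3.98104, sp=3, e=sp−y=-0.98104; I=-0.52784, D=e−e_prev=-2.17024; u=0·(-0.98104)+3/2·(-0.52784)+1/2·(-2.17024)=-1.87688; next y=4/5·3.98104+1·(-1.87688)=1.307952

0 5 10.000 0.000
1 5 -5.000 10.000
2 5 6.500 3.000
3 5 -5.800 8.900
4 5 6.460 1.320
5 5 -4.202 7.516
6 3 2.532 1.811
7 3 -1.877 3.981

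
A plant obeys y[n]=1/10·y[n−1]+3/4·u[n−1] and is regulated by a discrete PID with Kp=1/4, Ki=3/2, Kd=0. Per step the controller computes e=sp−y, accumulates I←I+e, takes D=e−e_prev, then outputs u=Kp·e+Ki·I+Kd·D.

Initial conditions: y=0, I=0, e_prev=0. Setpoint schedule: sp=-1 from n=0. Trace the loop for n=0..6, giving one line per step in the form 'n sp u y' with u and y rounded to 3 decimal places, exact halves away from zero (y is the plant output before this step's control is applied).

0 -1 -1.750 0.000
1 -1 -0.953 -1.313
2 -1 -1.301 -0.846
3 -1 -1.157 -1.060
4 -1 -1.218 -0.974
5 -1 -1.192 -1.011
6 -1 -1.203 -0.995

(exact arithmetic carried between steps; '≈' marks a value shown rounded to 6 d.p. or computed from one; I and e_prev carry over from the previous line; the table rounds u and y to 3 d.p., halves away from zero)
n=0: y=0, sp=-1, e=sp−y=-1; I=-1, D=e−e_prev=-1; u=1/4·(-1)+3/2·(-1)+0·(-1)=-1.75; next y=1/10·0+3/4·(-1.75)=-1.3125
n=1: y=-1.3125, sp=-1, e=sp−y=0.3125; I=-0.6875, D=e−e_prev=1.3125; u=1/4·0.3125+3/2·(-0.6875)+0·1.3125=-0.953125; next y=1/10·(-1.3125)+3/4·(-0.953125)≈-0.846094
n=2: y≈-0.846094, sp=-1, e=sp−y≈-0.153906; I≈-0.841406, D=e−e_prev≈-0.466406; u=1/4·(-0.153906)+3/2·(-0.841406)+0·(-0.466406)≈-1.300586; next y=1/10·(-0.846094)+3/4·(-1.300586)≈-1.060049
n=3: y≈-1.060049, sp=-1, e=sp−y≈0.060049; I≈-0.781357, D=e−e_prev≈0.213955; u=1/4·0.060049+3/2·(-0.781357)+0·0.213955≈-1.157024; next y=1/10·(-1.060049)+3/4·(-1.157024)≈-0.973773
n=4: y≈-0.973773, sp=-1, e=sp−y≈-0.026227; I≈-0.807585, D=e−e_prev≈-0.086276; u=1/4·(-0.026227)+3/2·(-0.807585)+0·(-0.086276)≈-1.217934; next y=1/10·(-0.973773)+3/4·(-1.217934)≈-1.010828
n=5: y≈-1.010828, sp=-1, e=sp−y≈0.010828; I≈-0.796757, D=e−e_prev≈0.037055; u=1/4·0.010828+3/2·(-0.796757)+0·0.037055≈-1.192429; next y=1/10·(-1.010828)+3/4·(-1.192429)≈-0.995404
n=6: y≈-0.995404, sp=-1, e=sp−y≈-0.004596; I≈-0.801353, D=e−e_prev≈-0.015423; u=1/4·(-0.004596)+3/2·(-0.801353)+0·(-0.015423)≈-1.203178; next y=1/10·(-0.995404)+3/4·(-1.203178)≈-1.001924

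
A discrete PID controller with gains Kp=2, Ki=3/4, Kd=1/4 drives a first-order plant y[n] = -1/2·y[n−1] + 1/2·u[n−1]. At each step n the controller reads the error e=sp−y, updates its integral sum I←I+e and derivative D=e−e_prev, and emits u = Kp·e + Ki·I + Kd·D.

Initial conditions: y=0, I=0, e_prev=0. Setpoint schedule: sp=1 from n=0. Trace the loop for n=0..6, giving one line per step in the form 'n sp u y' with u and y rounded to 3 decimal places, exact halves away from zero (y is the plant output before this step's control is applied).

0 1 3.000 0.000
1 1 -1.000 1.500
2 1 7.250 -1.250
3 1 -8.250 4.250
4 1 22.188 -6.250
5 1 -36.406 14.219
6 1 77.391 -25.313

(exact arithmetic carried between steps; '≈' marks a value shown rounded to 6 d.p. or computed from one; I and e_prev carry over from the previous line; the table rounds u and y to 3 d.p., halves away from zero)
n=0: y=0, sp=1, e=sp−y=1; I=1, D=e−e_prev=1; u=2·1+3/4·1+1/4·1=3; next y=-1/2·0+1/2·3=1.5
n=1: y=1.5, sp=1, e=sp−y=-0.5; I=0.5, D=e−e_prev=-1.5; u=2·(-0.5)+3/4·0.5+1/4·(-1.5)=-1; next y=-1/2·1.5+1/2·(-1)=-1.25
n=2: y=-1.25, sp=1, e=sp−y=2.25; I=2.75, D=e−e_prev=2.75; u=2·2.25+3/4·2.75+1/4·2.75=7.25; next y=-1/2·(-1.25)+1/2·7.25=4.25
n=3: y=4.25, sp=1, e=sp−y=-3.25; I=-0.5, D=e−e_prev=-5.5; u=2·(-3.25)+3/4·(-0.5)+1/4·(-5.5)=-8.25; next y=-1/2·4.25+1/2·(-8.25)=-6.25
n=4: y=-6.25, sp=1, e=sp−y=7.25; I=6.75, D=e−e_prev=10.5; u=2·7.25+3/4·6.75+1/4·10.5=22.1875; next y=-1/2·(-6.25)+1/2·22.1875=14.21875
n=5: y=14.21875, sp=1, e=sp−y=-13.21875; I=-6.46875, D=e−e_prev=-20.46875; u=2·(-13.21875)+3/4·(-6.46875)+1/4·(-20.46875)=-36.40625; next y=-1/2·14.21875+1/2·(-36.40625)=-25.3125
n=6: y=-25.3125, sp=1, e=sp−y=26.3125; I=19.84375, D=e−e_prev=39.53125; u=2·26.3125+3/4·19.84375+1/4·39.53125=77.390625; next y=-1/2·(-25.3125)+1/2·77.390625≈51.351563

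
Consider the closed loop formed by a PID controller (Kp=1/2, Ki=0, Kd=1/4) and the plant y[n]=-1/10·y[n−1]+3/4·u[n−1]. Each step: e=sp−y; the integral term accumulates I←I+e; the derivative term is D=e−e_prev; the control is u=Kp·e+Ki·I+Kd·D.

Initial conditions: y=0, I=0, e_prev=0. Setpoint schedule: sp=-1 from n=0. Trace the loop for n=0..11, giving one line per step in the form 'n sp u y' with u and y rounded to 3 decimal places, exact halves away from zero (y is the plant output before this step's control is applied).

(exact arithmetic carried between steps; '≈' marks a value shown rounded to 6 d.p. or computed from one; I and e_prev carry over from the previous line; the table rounds u and y to 3 d.p., halves away from zero)
n=0: y=0, sp=-1, e=sp−y=-1; I=-1, D=e−e_prev=-1; u=1/2·(-1)+0·(-1)+1/4·(-1)=-0.75; next y=-1/10·0+3/4·(-0.75)=-0.5625
n=1: y=-0.5625, sp=-1, e=sp−y=-0.4375; I=-1.4375, D=e−e_prev=0.5625; u=1/2·(-0.4375)+0·(-1.4375)+1/4·0.5625=-0.078125; next y=-1/10·(-0.5625)+3/4·(-0.078125)≈-0.002344
n=2: y≈-0.002344, sp=-1, e=sp−y≈-0.997656; I≈-2.435156, D=e−e_prev≈-0.560156; u=1/2·(-0.997656)+0·(-2.435156)+1/4·(-0.560156)≈-0.638867; next y=-1/10·(-0.002344)+3/4·(-0.638867)≈-0.478916
n=3: y≈-0.478916, sp=-1, e=sp−y≈-0.521084; I≈-2.956240, D=e−e_prev≈0.476572; u=1/2·(-0.521084)+0·(-2.956240)+1/4·0.476572≈-0.141399; next y=-1/10·(-0.478916)+3/4·(-0.141399)≈-0.058158
n=4: y≈-0.058158, sp=-1, e=sp−y≈-0.941842; I≈-3.898083, D=e−e_prev≈-0.420758; u=1/2·(-0.941842)+0·(-3.898083)+1/4·(-0.420758)≈-0.576111; next y=-1/10·(-0.058158)+3/4·(-0.576111)≈-0.426267
n=5: y≈-0.426267, sp=-1, e=sp−y≈-0.573733; I≈-4.471815, D=e−e_prev≈0.368110; u=1/2·(-0.573733)+0·(-4.471815)+1/4·0.368110≈-0.194839; next y=-1/10·(-0.426267)+3/4·(-0.194839)≈-0.103502
n=6: y≈-0.103502, sp=-1, e=sp−y≈-0.896498; I≈-5.368313, D=e−e_prev≈-0.322765; u=1/2·(-0.896498)+0·(-5.368313)+1/4·(-0.322765)≈-0.528940; next y=-1/10·(-0.103502)+3/4·(-0.528940)≈-0.386355
n=7: y≈-0.386355, sp=-1, e=sp−y≈-0.613645; I≈-5.981958, D=e−e_prev≈0.282852; u=1/2·(-0.613645)+0·(-5.981958)+1/4·0.282852≈-0.236110; next y=-1/10·(-0.386355)+3/4·(-0.236110)≈-0.138447
n=8: y≈-0.138447, sp=-1, e=sp−y≈-0.861553; I≈-6.843511, D=e−e_prev≈-0.247908; u=1/2·(-0.861553)+0·(-6.843511)+1/4·(-0.247908)≈-0.492754; next y=-1/10·(-0.138447)+3/4·(-0.492754)≈-0.355721
n=9: y≈-0.355721, sp=-1, e=sp−y≈-0.644279; I≈-7.487791, D=e−e_prev≈0.217274; u=1/2·(-0.644279)+0·(-7.487791)+1/4·0.217274≈-0.267821; next y=-1/10·(-0.355721)+3/4·(-0.267821)≈-0.165294
n=10: y≈-0.165294, sp=-1, e=sp−y≈-0.834706; I≈-8.322497, D=e−e_prev≈-0.190427; u=1/2·(-0.834706)+0·(-8.322497)+1/4·(-0.190427)≈-0.464960; next y=-1/10·(-0.165294)+3/4·(-0.464960)≈-0.332190
n=11: y≈-0.332190, sp=-1, e=sp−y≈-0.667810; I≈-8.990307, D=e−e_prev≈0.166897; u=1/2·(-0.667810)+0·(-8.990307)+1/4·0.166897≈-0.292181; next y=-1/10·(-0.332190)+3/4·(-0.292181)≈-0.185916

0 -1 -0.750 0.000
1 -1 -0.078 -0.563
2 -1 -0.639 -0.002
3 -1 -0.141 -0.479
4 -1 -0.576 -0.058
5 -1 -0.195 -0.426
6 -1 -0.529 -0.104
7 -1 -0.236 -0.386
8 -1 -0.493 -0.138
9 -1 -0.268 -0.356
10 -1 -0.465 -0.165
11 -1 -0.292 -0.332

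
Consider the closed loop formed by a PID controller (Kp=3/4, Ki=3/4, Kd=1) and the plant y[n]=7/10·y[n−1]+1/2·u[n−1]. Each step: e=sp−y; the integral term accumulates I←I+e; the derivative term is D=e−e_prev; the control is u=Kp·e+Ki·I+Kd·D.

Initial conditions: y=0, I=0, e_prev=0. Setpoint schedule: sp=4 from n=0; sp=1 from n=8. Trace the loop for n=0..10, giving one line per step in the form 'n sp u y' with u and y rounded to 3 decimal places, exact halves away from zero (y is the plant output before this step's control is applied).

0 4 10.000 0.000
1 4 -3.500 5.000
2 4 8.875 1.750
3 4 -2.469 5.663
4 4 7.530 2.729
5 4 -1.816 5.675
6 4 6.400 3.065
7 4 -1.210 5.345
8 1 -1.917 3.137
9 1 2.020 1.237
10 1 -1.655 1.876

(exact arithmetic carried between steps; '≈' marks a value shown rounded to 6 d.p. or computed from one; I and e_prev carry over from the previous line; the table rounds u and y to 3 d.p., halves away from zero)
n=0: y=0, sp=4, e=sp−y=4; I=4, D=e−e_prev=4; u=3/4·4+3/4·4+1·4=10; next y=7/10·0+1/2·10=5
n=1: y=5, sp=4, e=sp−y=-1; I=3, D=e−e_prev=-5; u=3/4·(-1)+3/4·3+1·(-5)=-3.5; next y=7/10·5+1/2·(-3.5)=1.75
n=2: y=1.75, sp=4, e=sp−y=2.25; I=5.25, D=e−e_prev=3.25; u=3/4·2.25+3/4·5.25+1·3.25=8.875; next y=7/10·1.75+1/2·8.875=5.6625
n=3: y=5.6625, sp=4, e=sp−y=-1.6625; I=3.5875, D=e−e_prev=-3.9125; u=3/4·(-1.6625)+3/4·3.5875+1·(-3.9125)=-2.46875; next y=7/10·5.6625+1/2·(-2.46875)=2.729375
n=4: y=2.729375, sp=4, e=sp−y=1.270625; I=4.858125, D=e−e_prev=2.933125; u=3/4·1.270625+3/4·4.858125+1·2.933125≈7.529688; next y=7/10·2.729375+1/2·7.529688≈5.675406
n=5: y≈5.675406, sp=4, e=sp−y≈-1.675406; I≈3.182719, D=e−e_prev≈-2.946031; u=3/4·(-1.675406)+3/4·3.182719+1·(-2.946031)≈-1.815547; next y=7/10·5.675406+1/2·(-1.815547)≈3.065011
n=6: y≈3.065011, sp=4, e=sp−y≈0.934989; I≈4.117708, D=e−e_prev≈2.610395; u=3/4·0.934989+3/4·4.117708+1·2.610395≈6.399918; next y=7/10·3.065011+1/2·6.399918≈5.345467
n=7: y≈5.345467, sp=4, e=sp−y≈-1.345467; I≈2.772241, D=e−e_prev≈-2.280456; u=3/4·(-1.345467)+3/4·2.772241+1·(-2.280456)≈-1.210375; next y=7/10·5.345467+1/2·(-1.210375)≈3.136639
n=8: y≈3.136639, sp=1, e=sp−y≈-2.136639; I≈0.635602, D=e−e_prev≈-0.791173; u=3/4·(-2.136639)+3/4·0.635602+1·(-0.791173)≈-1.916951; next y=7/10·3.136639+1/2·(-1.916951)≈1.237172
n=9: y≈1.237172, sp=1, e=sp−y≈-0.237172; I≈0.398430, D=e−e_prev≈1.899467; u=3/4·(-0.237172)+3/4·0.398430+1·1.899467≈2.020410; next y=7/10·1.237172+1/2·2.020410≈1.876226
n=10: y≈1.876226, sp=1, e=sp−y≈-0.876226; I≈-0.477796, D=e−e_prev≈-0.639053; u=3/4·(-0.876226)+3/4·(-0.477796)+1·(-0.639053)≈-1.654570; next y=7/10·1.876226+1/2·(-1.654570)≈0.486073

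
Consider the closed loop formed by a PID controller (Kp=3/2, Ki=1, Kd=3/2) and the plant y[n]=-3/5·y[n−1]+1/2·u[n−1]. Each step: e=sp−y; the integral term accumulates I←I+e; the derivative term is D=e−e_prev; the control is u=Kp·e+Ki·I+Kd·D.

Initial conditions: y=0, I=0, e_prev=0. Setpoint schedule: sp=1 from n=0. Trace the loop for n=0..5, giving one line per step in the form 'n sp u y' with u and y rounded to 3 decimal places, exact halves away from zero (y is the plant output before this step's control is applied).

(exact arithmetic carried between steps; '≈' marks a value shown rounded to 6 d.p. or computed from one; I and e_prev carry over from the previous line; the table rounds u and y to 3 d.p., halves away from zero)
n=0: y=0, sp=1, e=sp−y=1; I=1, D=e−e_prev=1; u=3/2·1+1·1+3/2·1=4; next y=-3/5·0+1/2·4=2
n=1: y=2, sp=1, e=sp−y=-1; I=0, D=e−e_prev=-2; u=3/2·(-1)+1·0+3/2·(-2)=-4.5; next y=-3/5·2+1/2·(-4.5)=-3.45
n=2: y=-3.45, sp=1, e=sp−y=4.45; I=4.45, D=e−e_prev=5.45; u=3/2·4.45+1·4.45+3/2·5.45=19.3; next y=-3/5·(-3.45)+1/2·19.3=11.72
n=3: y=11.72, sp=1, e=sp−y=-10.72; I=-6.27, D=e−e_prev=-15.17; u=3/2·(-10.72)+1·(-6.27)+3/2·(-15.17)=-45.105; next y=-3/5·11.72+1/2·(-45.105)=-29.5845
n=4: y=-29.5845, sp=1, e=sp−y=30.5845; I=24.3145, D=e−e_prev=41.3045; u=3/2·30.5845+1·24.3145+3/2·41.3045=132.148; next y=-3/5·(-29.5845)+1/2·132.148=83.8247
n=5: y=83.8247, sp=1, e=sp−y=-82.8247; I=-58.5102, D=e−e_prev=-113.4092; u=3/2·(-82.8247)+1·(-58.5102)+3/2·(-113.4092)=-352.86105; next y=-3/5·83.8247+1/2·(-352.86105)=-226.725345

0 1 4.000 0.000
1 1 -4.500 2.000
2 1 19.300 -3.450
3 1 -45.105 11.720
4 1 132.148 -29.585
5 1 -352.861 83.825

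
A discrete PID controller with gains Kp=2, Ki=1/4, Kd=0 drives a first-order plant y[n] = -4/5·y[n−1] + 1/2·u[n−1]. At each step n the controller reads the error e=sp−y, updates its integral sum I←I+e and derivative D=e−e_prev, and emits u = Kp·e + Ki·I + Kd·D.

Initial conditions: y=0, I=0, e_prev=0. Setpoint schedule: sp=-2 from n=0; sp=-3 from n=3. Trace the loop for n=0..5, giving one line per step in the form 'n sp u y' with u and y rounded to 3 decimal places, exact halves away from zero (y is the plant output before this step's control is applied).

(exact arithmetic carried between steps; '≈' marks a value shown rounded to 6 d.p. or computed from one; I and e_prev carry over from the previous line; the table rounds u and y to 3 d.p., halves away from zero)
n=0: y=0, sp=-2, e=sp−y=-2; I=-2, D=e−e_prev=-2; u=2·(-2)+1/4·(-2)+0·(-2)=-4.5; next y=-4/5·0+1/2·(-4.5)=-2.25
n=1: y=-2.25, sp=-2, e=sp−y=0.25; I=-1.75, D=e−e_prev=2.25; u=2·0.25+1/4·(-1.75)+0·2.25=0.0625; next y=-4/5·(-2.25)+1/2·0.0625=1.83125
n=2: y=1.83125, sp=-2, e=sp−y=-3.83125; I=-5.58125, D=e−e_prev=-4.08125; u=2·(-3.83125)+1/4·(-5.58125)+0·(-4.08125)≈-9.057813; next y=-4/5·1.83125+1/2·(-9.057813)≈-5.993906
n=3: y≈-5.993906, sp=-3, e=sp−y≈2.993906; I≈-2.587344, D=e−e_prev≈6.825156; u=2·2.993906+1/4·(-2.587344)+0·6.825156≈5.340977; next y=-4/5·(-5.993906)+1/2·5.340977≈7.465613
n=4: y≈7.465613, sp=-3, e=sp−y≈-10.465613; I≈-13.052957, D=e−e_prev≈-13.459520; u=2·(-10.465613)+1/4·(-13.052957)+0·(-13.459520)≈-24.194466; next y=-4/5·7.465613+1/2·(-24.194466)≈-18.069724
n=5: y≈-18.069724, sp=-3, e=sp−y≈15.069724; I≈2.016767, D=e−e_prev≈25.535337; u=2·15.069724+1/4·2.016767+0·25.535337≈30.643639; next y=-4/5·(-18.069724)+1/2·30.643639≈29.777598

0 -2 -4.500 0.000
1 -2 0.063 -2.250
2 -2 -9.058 1.831
3 -3 5.341 -5.994
4 -3 -24.194 7.466
5 -3 30.644 -18.070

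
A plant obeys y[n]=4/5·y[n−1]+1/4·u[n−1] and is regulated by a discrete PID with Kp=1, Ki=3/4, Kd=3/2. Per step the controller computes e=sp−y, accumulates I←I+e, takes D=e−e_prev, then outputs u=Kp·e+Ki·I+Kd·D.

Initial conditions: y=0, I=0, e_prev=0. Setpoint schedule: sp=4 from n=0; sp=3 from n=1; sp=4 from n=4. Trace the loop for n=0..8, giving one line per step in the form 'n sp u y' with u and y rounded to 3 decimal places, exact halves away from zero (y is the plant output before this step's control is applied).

(exact arithmetic carried between steps; '≈' marks a value shown rounded to 6 d.p. or computed from one; I and e_prev carry over from the previous line; the table rounds u and y to 3 d.p., halves away from zero)
n=0: y=0, sp=4, e=sp−y=4; I=4, D=e−e_prev=4; u=1·4+3/4·4+3/2·4=13; next y=4/5·0+1/4·13=3.25
n=1: y=3.25, sp=3, e=sp−y=-0.25; I=3.75, D=e−e_prev=-4.25; u=1·(-0.25)+3/4·3.75+3/2·(-4.25)=-3.8125; next y=4/5·3.25+1/4·(-3.8125)=1.646875
n=2: y=1.646875, sp=3, e=sp−y=1.353125; I=5.103125, D=e−e_prev=1.603125; u=1·1.353125+3/4·5.103125+3/2·1.603125≈7.585156; next y=4/5·1.646875+1/4·7.585156≈3.213789
n=3: y≈3.213789, sp=3, e=sp−y≈-0.213789; I≈4.889336, D=e−e_prev≈-1.566914; u=1·(-0.213789)+3/4·4.889336+3/2·(-1.566914)≈1.102842; next y=4/5·3.213789+1/4·1.102842≈2.846742
n=4: y≈2.846742, sp=4, e=sp−y≈1.153258; I≈6.042594, D=e−e_prev≈1.367047; u=1·1.153258+3/4·6.042594+3/2·1.367047≈7.735775; next y=4/5·2.846742+1/4·7.735775≈4.211337
n=5: y≈4.211337, sp=4, e=sp−y≈-0.211337; I≈5.831257, D=e−e_prev≈-1.364595; u=1·(-0.211337)+3/4·5.831257+3/2·(-1.364595)≈2.115213; next y=4/5·4.211337+1/4·2.115213≈3.897873
n=6: y≈3.897873, sp=4, e=sp−y≈0.102127; I≈5.933384, D=e−e_prev≈0.313464; u=1·0.102127+3/4·5.933384+3/2·0.313464≈5.022362; next y=4/5·3.897873+1/4·5.022362≈4.373889
n=7: y≈4.373889, sp=4, e=sp−y≈-0.373889; I≈5.559496, D=e−e_prev≈-0.476016; u=1·(-0.373889)+3/4·5.559496+3/2·(-0.476016)≈3.081709; next y=4/5·4.373889+1/4·3.081709≈4.269538
n=8: y≈4.269538, sp=4, e=sp−y≈-0.269538; I≈5.289957, D=e−e_prev≈0.104350; u=1·(-0.269538)+3/4·5.289957+3/2·0.104350≈3.854455; next y=4/5·4.269538+1/4·3.854455≈4.379244

0 4 13.000 0.000
1 3 -3.813 3.250
2 3 7.585 1.647
3 3 1.103 3.214
4 4 7.736 2.847
5 4 2.115 4.211
6 4 5.022 3.898
7 4 3.082 4.374
8 4 3.854 4.270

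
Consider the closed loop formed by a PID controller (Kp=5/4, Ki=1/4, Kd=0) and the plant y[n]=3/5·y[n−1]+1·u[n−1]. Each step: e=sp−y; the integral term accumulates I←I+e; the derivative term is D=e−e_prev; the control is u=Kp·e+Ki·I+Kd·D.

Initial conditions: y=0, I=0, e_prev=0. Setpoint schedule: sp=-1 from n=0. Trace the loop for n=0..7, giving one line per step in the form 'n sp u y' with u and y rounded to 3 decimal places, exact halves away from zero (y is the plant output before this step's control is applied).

0 -1 -1.500 0.000
1 -1 0.500 -1.500
2 -1 -1.025 -0.400
3 -1 0.123 -1.265
4 -1 -0.754 -0.637
5 -1 -0.096 -1.136
6 -1 -0.600 -0.777
7 -1 -0.222 -1.066

(exact arithmetic carried between steps; '≈' marks a value shown rounded to 6 d.p. or computed from one; I and e_prev carry over from the previous line; the table rounds u and y to 3 d.p., halves away from zero)
n=0: y=0, sp=-1, e=sp−y=-1; I=-1, D=e−e_prev=-1; u=5/4·(-1)+1/4·(-1)+0·(-1)=-1.5; next y=3/5·0+1·(-1.5)=-1.5
n=1: y=-1.5, sp=-1, e=sp−y=0.5; I=-0.5, D=e−e_prev=1.5; u=5/4·0.5+1/4·(-0.5)+0·1.5=0.5; next y=3/5·(-1.5)+1·0.5=-0.4
n=2: y=-0.4, sp=-1, e=sp−y=-0.6; I=-1.1, D=e−e_prev=-1.1; u=5/4·(-0.6)+1/4·(-1.1)+0·(-1.1)=-1.025; next y=3/5·(-0.4)+1·(-1.025)=-1.265
n=3: y=-1.265, sp=-1, e=sp−y=0.265; I=-0.835, D=e−e_prev=0.865; u=5/4·0.265+1/4·(-0.835)+0·0.865=0.1225; next y=3/5·(-1.265)+1·0.1225=-0.6365
n=4: y=-0.6365, sp=-1, e=sp−y=-0.3635; I=-1.1985, D=e−e_prev=-0.6285; u=5/4·(-0.3635)+1/4·(-1.1985)+0·(-0.6285)=-0.754; next y=3/5·(-0.6365)+1·(-0.754)=-1.1359
n=5: y=-1.1359, sp=-1, e=sp−y=0.1359; I=-1.0626, D=e−e_prev=0.4994; u=5/4·0.1359+1/4·(-1.0626)+0·0.4994=-0.095775; next y=3/5·(-1.1359)+1·(-0.095775)=-0.777315
n=6: y=-0.777315, sp=-1, e=sp−y=-0.222685; I=-1.285285, D=e−e_prev=-0.358585; u=5/4·(-0.222685)+1/4·(-1.285285)+0·(-0.358585)≈-0.599678; next y=3/5·(-0.777315)+1·(-0.599678)≈-1.066067
n=7: y≈-1.066067, sp=-1, e=sp−y≈0.066067; I≈-1.219219, D=e−e_prev≈0.288752; u=5/4·0.066067+1/4·(-1.219219)+0·0.288752≈-0.222222; next y=3/5·(-1.066067)+1·(-0.222222)≈-0.861861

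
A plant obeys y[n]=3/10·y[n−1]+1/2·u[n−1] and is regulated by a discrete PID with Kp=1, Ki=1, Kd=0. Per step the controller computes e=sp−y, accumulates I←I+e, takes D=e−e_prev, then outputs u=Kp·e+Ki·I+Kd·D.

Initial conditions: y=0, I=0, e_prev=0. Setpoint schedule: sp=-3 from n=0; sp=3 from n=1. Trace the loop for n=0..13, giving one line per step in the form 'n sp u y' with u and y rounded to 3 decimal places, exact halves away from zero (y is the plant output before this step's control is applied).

(exact arithmetic carried between steps; '≈' marks a value shown rounded to 6 d.p. or computed from one; I and e_prev carry over from the previous line; the table rounds u and y to 3 d.p., halves away from zero)
n=0: y=0, sp=-3, e=sp−y=-3; I=-3, D=e−e_prev=-3; u=1·(-3)+1·(-3)+0·(-3)=-6; next y=3/10·0+1/2·(-6)=-3
n=1: y=-3, sp=3, e=sp−y=6; I=3, D=e−e_prev=9; u=1·6+1·3+0·9=9; next y=3/10·(-3)+1/2·9=3.6
n=2: y=3.6, sp=3, e=sp−y=-0.6; I=2.4, D=e−e_prev=-6.6; u=1·(-0.6)+1·2.4+0·(-6.6)=1.8; next y=3/10·3.6+1/2·1.8=1.98
n=3: y=1.98, sp=3, e=sp−y=1.02; I=3.42, D=e−e_prev=1.62; u=1·1.02+1·3.42+0·1.62=4.44; next y=3/10·1.98+1/2·4.44=2.814
n=4: y=2.814, sp=3, e=sp−y=0.186; I=3.606, D=e−e_prev=-0.834; u=1·0.186+1·3.606+0·(-0.834)=3.792; next y=3/10·2.814+1/2·3.792=2.7402
n=5: y=2.7402, sp=3, e=sp−y=0.2598; I=3.8658, D=e−e_prev=0.0738; u=1·0.2598+1·3.8658+0·0.0738=4.1256; next y=3/10·2.7402+1/2·4.1256=2.88486
n=6: y=2.88486, sp=3, e=sp−y=0.11514; I=3.98094, D=e−e_prev=-0.14466; u=1·0.11514+1·3.98094+0·(-0.14466)=4.09608; next y=3/10·2.88486+1/2·4.09608=2.913498
n=7: y=2.913498, sp=3, e=sp−y=0.086502; I=4.067442, D=e−e_prev=-0.028638; u=1·0.086502+1·4.067442+0·(-0.028638)=4.153944; next y=3/10·2.913498+1/2·4.153944≈2.951021
n=8: y≈2.951021, sp=3, e=sp−y≈0.048979; I≈4.116421, D=e−e_prev≈-0.037523; u=1·0.048979+1·4.116421+0·(-0.037523)≈4.165399; next y=3/10·2.951021+1/2·4.165399≈2.968006
n=9: y≈2.968006, sp=3, e=sp−y≈0.031994; I≈4.148415, D=e−e_prev≈-0.016985; u=1·0.031994+1·4.148415+0·(-0.016985)≈4.180409; next y=3/10·2.968006+1/2·4.180409≈2.980606
n=10: y≈2.980606, sp=3, e=sp−y≈0.019394; I≈4.167808, D=e−e_prev≈-0.012600; u=1·0.019394+1·4.167808+0·(-0.012600)≈4.187202; next y=3/10·2.980606+1/2·4.187202≈2.987783
n=11: y≈2.987783, sp=3, e=sp−y≈0.012217; I≈4.180025, D=e−e_prev≈-0.007177; u=1·0.012217+1·4.180025+0·(-0.007177)≈4.192242; next y=3/10·2.987783+1/2·4.192242≈2.992456
n=12: y≈2.992456, sp=3, e=sp−y≈0.007544; I≈4.187569, D=e−e_prev≈-0.004673; u=1·0.007544+1·4.187569+0·(-0.004673)≈4.195113; next y=3/10·2.992456+1/2·4.195113≈2.995293
n=13: y≈2.995293, sp=3, e=sp−y≈0.004707; I≈4.192276, D=e−e_prev≈-0.002837; u=1·0.004707+1·4.192276+0·(-0.002837)≈4.196982; next y=3/10·2.995293+1/2·4.196982≈2.997079

0 -3 -6.000 0.000
1 3 9.000 -3.000
2 3 1.800 3.600
3 3 4.440 1.980
4 3 3.792 2.814
5 3 4.126 2.740
6 3 4.096 2.885
7 3 4.154 2.913
8 3 4.165 2.951
9 3 4.180 2.968
10 3 4.187 2.981
11 3 4.192 2.988
12 3 4.195 2.992
13 3 4.197 2.995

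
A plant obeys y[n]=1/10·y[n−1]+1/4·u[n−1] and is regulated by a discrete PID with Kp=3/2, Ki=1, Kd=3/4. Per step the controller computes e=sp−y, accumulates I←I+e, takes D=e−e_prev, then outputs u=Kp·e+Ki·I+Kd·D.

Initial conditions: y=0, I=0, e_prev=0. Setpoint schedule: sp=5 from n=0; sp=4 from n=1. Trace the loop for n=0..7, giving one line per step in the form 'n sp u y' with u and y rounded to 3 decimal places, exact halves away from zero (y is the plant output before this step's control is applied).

0 5 16.250 0.000
1 4 1.047 4.063
2 4 15.813 0.668
3 4 5.705 4.020
4 4 15.323 1.828
5 4 8.748 4.013
6 4 15.005 2.588
7 4 10.728 4.010

(exact arithmetic carried between steps; '≈' marks a value shown rounded to 6 d.p. or computed from one; I and e_prev carry over from the previous line; the table rounds u and y to 3 d.p., halves away from zero)
n=0: y=0, sp=5, e=sp−y=5; I=5, D=e−e_prev=5; u=3/2·5+1·5+3/4·5=16.25; next y=1/10·0+1/4·16.25=4.0625
n=1: y=4.0625, sp=4, e=sp−y=-0.0625; I=4.9375, D=e−e_prev=-5.0625; u=3/2·(-0.0625)+1·4.9375+3/4·(-5.0625)=1.046875; next y=1/10·4.0625+1/4·1.046875≈0.667969
n=2: y≈0.667969, sp=4, e=sp−y≈3.332031; I≈8.269531, D=e−e_prev≈3.394531; u=3/2·3.332031+1·8.269531+3/4·3.394531≈15.813477; next y=1/10·0.667969+1/4·15.813477≈4.020166
n=3: y≈4.020166, sp=4, e=sp−y≈-0.020166; I≈8.249365, D=e−e_prev≈-3.352197; u=3/2·(-0.020166)+1·8.249365+3/4·(-3.352197)≈5.704968; next y=1/10·4.020166+1/4·5.704968≈1.828259
n=4: y≈1.828259, sp=4, e=sp−y≈2.171741; I≈10.421107, D=e−e_prev≈2.191907; u=3/2·2.171741+1·10.421107+3/4·2.191907≈15.322649; next y=1/10·1.828259+1/4·15.322649≈4.013488
n=5: y≈4.013488, sp=4, e=sp−y≈-0.013488; I≈10.407618, D=e−e_prev≈-2.185229; u=3/2·(-0.013488)+1·10.407618+3/4·(-2.185229)≈8.748464; next y=1/10·4.013488+1/4·8.748464≈2.588465
n=6: y≈2.588465, sp=4, e=sp−y≈1.411535; I≈11.819154, D=e−e_prev≈1.425023; u=3/2·1.411535+1·11.819154+3/4·1.425023≈15.005224; next y=1/10·2.588465+1/4·15.005224≈4.010152
n=7: y≈4.010152, sp=4, e=sp−y≈-0.010152; I≈11.809001, D=e−e_prev≈-1.421688; u=3/2·(-0.010152)+1·11.809001+3/4·(-1.421688)≈10.727507; next y=1/10·4.010152+1/4·10.727507≈3.082892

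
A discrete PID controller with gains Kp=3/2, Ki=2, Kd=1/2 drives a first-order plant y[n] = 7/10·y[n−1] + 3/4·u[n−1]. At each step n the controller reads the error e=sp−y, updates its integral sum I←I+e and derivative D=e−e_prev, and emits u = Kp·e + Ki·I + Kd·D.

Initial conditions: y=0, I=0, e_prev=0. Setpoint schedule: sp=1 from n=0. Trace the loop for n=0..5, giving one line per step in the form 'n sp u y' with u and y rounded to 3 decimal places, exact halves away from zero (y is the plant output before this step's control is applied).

0 1 4.000 0.000
1 1 -6.500 3.000
2 1 14.100 -2.775
3 1 -26.868 8.633
4 1 54.533 -14.108
5 1 -107.149 31.024

(exact arithmetic carried between steps; '≈' marks a value shown rounded to 6 d.p. or computed from one; I and e_prev carry over from the previous line; the table rounds u and y to 3 d.p., halves away from zero)
n=0: y=0, sp=1, e=sp−y=1; I=1, D=e−e_prev=1; u=3/2·1+2·1+1/2·1=4; next y=7/10·0+3/4·4=3
n=1: y=3, sp=1, e=sp−y=-2; I=-1, D=e−e_prev=-3; u=3/2·(-2)+2·(-1)+1/2·(-3)=-6.5; next y=7/10·3+3/4·(-6.5)=-2.775
n=2: y=-2.775, sp=1, e=sp−y=3.775; I=2.775, D=e−e_prev=5.775; u=3/2·3.775+2·2.775+1/2·5.775=14.1; next y=7/10·(-2.775)+3/4·14.1=8.6325
n=3: y=8.6325, sp=1, e=sp−y=-7.6325; I=-4.8575, D=e−e_prev=-11.4075; u=3/2·(-7.6325)+2·(-4.8575)+1/2·(-11.4075)=-26.8675; next y=7/10·8.6325+3/4·(-26.8675)=-14.107875
n=4: y=-14.107875, sp=1, e=sp−y=15.107875; I=10.250375, D=e−e_prev=22.740375; u=3/2·15.107875+2·10.250375+1/2·22.740375=54.53275; next y=7/10·(-14.107875)+3/4·54.53275=31.02405
n=5: y=31.02405, sp=1, e=sp−y=-30.02405; I=-19.773675, D=e−e_prev=-45.131925; u=3/2·(-30.02405)+2·(-19.773675)+1/2·(-45.131925)≈-107.149388; next y=7/10·31.02405+3/4·(-107.149388)≈-58.645206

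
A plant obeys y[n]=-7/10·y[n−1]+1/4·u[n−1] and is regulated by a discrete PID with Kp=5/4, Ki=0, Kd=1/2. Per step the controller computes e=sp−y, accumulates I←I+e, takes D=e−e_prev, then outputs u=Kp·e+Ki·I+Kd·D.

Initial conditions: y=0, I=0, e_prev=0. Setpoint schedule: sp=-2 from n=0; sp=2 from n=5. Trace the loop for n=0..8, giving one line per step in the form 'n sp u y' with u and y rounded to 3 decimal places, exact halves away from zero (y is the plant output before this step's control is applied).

0 -2 -3.500 0.000
1 -2 -0.969 -0.875
2 -2 -3.586 0.370
3 -2 -0.293 -1.156
4 -2 -4.365 0.736
5 2 7.679 -1.606
6 2 -3.631 3.044
7 2 9.340 -3.039
8 2 -6.828 4.462

(exact arithmetic carried between steps; '≈' marks a value shown rounded to 6 d.p. or computed from one; I and e_prev carry over from the previous line; the table rounds u and y to 3 d.p., halves away from zero)
n=0: y=0, sp=-2, e=sp−y=-2; I=-2, D=e−e_prev=-2; u=5/4·(-2)+0·(-2)+1/2·(-2)=-3.5; next y=-7/10·0+1/4·(-3.5)=-0.875
n=1: y=-0.875, sp=-2, e=sp−y=-1.125; I=-3.125, D=e−e_prev=0.875; u=5/4·(-1.125)+0·(-3.125)+1/2·0.875=-0.96875; next y=-7/10·(-0.875)+1/4·(-0.96875)≈0.370313
n=2: y≈0.370313, sp=-2, e=sp−y≈-2.370313; I≈-5.495313, D=e−e_prev≈-1.245313; u=5/4·(-2.370313)+0·(-5.495313)+1/2·(-1.245313)≈-3.585547; next y=-7/10·0.370313+1/4·(-3.585547)≈-1.155605
n=3: y≈-1.155605, sp=-2, e=sp−y≈-0.844395; I≈-6.339707, D=e−e_prev≈1.525918; u=5/4·(-0.844395)+0·(-6.339707)+1/2·1.525918≈-0.292534; next y=-7/10·(-1.155605)+1/4·(-0.292534)≈0.735790
n=4: y≈0.735790, sp=-2, e=sp−y≈-2.735790; I≈-9.075497, D=e−e_prev≈-1.891396; u=5/4·(-2.735790)+0·(-9.075497)+1/2·(-1.891396)≈-4.365436; next y=-7/10·0.735790+1/4·(-4.365436)≈-1.606412
n=5: y≈-1.606412, sp=2, e=sp−y≈3.606412; I≈-5.469085, D=e−e_prev≈6.342202; u=5/4·3.606412+0·(-5.469085)+1/2·6.342202≈7.679116; next y=-7/10·(-1.606412)+1/4·7.679116≈3.044268
n=6: y≈3.044268, sp=2, e=sp−y≈-1.044268; I≈-6.513353, D=e−e_prev≈-4.650680; u=5/4·(-1.044268)+0·(-6.513353)+1/2·(-4.650680)≈-3.630674; next y=-7/10·3.044268+1/4·(-3.630674)≈-3.038656
n=7: y≈-3.038656, sp=2, e=sp−y≈5.038656; I≈-1.474697, D=e−e_prev≈6.082923; u=5/4·5.038656+0·(-1.474697)+1/2·6.082923≈9.339782; next y=-7/10·(-3.038656)+1/4·9.339782≈4.462005
n=8: y≈4.462005, sp=2, e=sp−y≈-2.462005; I≈-3.936701, D=e−e_prev≈-7.500660; u=5/4·(-2.462005)+0·(-3.936701)+1/2·(-7.500660)≈-6.827836; next y=-7/10·4.462005+1/4·(-6.827836)≈-4.830362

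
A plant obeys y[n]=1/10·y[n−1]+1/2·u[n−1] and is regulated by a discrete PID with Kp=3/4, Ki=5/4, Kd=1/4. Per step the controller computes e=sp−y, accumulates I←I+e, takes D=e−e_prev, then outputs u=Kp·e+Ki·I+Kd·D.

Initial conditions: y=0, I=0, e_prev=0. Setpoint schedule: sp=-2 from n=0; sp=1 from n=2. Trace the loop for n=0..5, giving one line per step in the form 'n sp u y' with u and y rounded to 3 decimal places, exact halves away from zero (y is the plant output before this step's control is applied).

(exact arithmetic carried between steps; '≈' marks a value shown rounded to 6 d.p. or computed from one; I and e_prev carry over from the previous line; the table rounds u and y to 3 d.p., halves away from zero)
n=0: y=0, sp=-2, e=sp−y=-2; I=-2, D=e−e_prev=-2; u=3/4·(-2)+5/4·(-2)+1/4·(-2)=-4.5; next y=1/10·0+1/2·(-4.5)=-2.25
n=1: y=-2.25, sp=-2, e=sp−y=0.25; I=-1.75, D=e−e_prev=2.25; u=3/4·0.25+5/4·(-1.75)+1/4·2.25=-1.4375; next y=1/10·(-2.25)+1/2·(-1.4375)=-0.94375
n=2: y=-0.94375, sp=1, e=sp−y=1.94375; I=0.19375, D=e−e_prev=1.69375; u=3/4·1.94375+5/4·0.19375+1/4·1.69375≈2.123438; next y=1/10·(-0.94375)+1/2·2.123438≈0.967344
n=3: y≈0.967344, sp=1, e=sp−y≈0.032656; I≈0.226406, D=e−e_prev≈-1.911094; u=3/4·0.032656+5/4·0.226406+1/4·(-1.911094)≈-0.170273; next y=1/10·0.967344+1/2·(-0.170273)≈0.011598
n=4: y≈0.011598, sp=1, e=sp−y≈0.988402; I≈1.214809, D=e−e_prev≈0.955746; u=3/4·0.988402+5/4·1.214809+1/4·0.955746≈2.498749; next y=1/10·0.011598+1/2·2.498749≈1.250534
n=5: y≈1.250534, sp=1, e=sp−y≈-0.250534; I≈0.964274, D=e−e_prev≈-1.238937; u=3/4·(-0.250534)+5/4·0.964274+1/4·(-1.238937)≈0.707708; next y=1/10·1.250534+1/2·0.707708≈0.478907

0 -2 -4.500 0.000
1 -2 -1.438 -2.250
2 1 2.123 -0.944
3 1 -0.170 0.967
4 1 2.499 0.012
5 1 0.708 1.251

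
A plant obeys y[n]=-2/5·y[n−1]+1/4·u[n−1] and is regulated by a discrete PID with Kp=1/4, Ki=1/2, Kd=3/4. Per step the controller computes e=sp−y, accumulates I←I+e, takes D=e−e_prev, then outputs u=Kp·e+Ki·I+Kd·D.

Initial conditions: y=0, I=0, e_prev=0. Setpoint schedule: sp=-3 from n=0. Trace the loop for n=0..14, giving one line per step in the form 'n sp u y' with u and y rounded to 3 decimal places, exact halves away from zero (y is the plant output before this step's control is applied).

0 -3 -4.500 0.000
1 -3 -2.063 -1.125
2 -3 -5.433 -0.066
3 -3 -4.206 -1.332
4 -3 -7.210 -0.519
5 -3 -6.226 -1.595
6 -3 -8.750 -0.919
7 -3 -7.931 -1.820
8 -3 -10.046 -1.255
9 -3 -9.362 -2.009
10 -3 -11.132 -1.537
11 -3 -10.562 -2.168
12 -3 -12.044 -1.773
13 -3 -11.568 -2.302
14 -3 -12.810 -1.971

(exact arithmetic carried between steps; '≈' marks a value shown rounded to 6 d.p. or computed from one; I and e_prev carry over from the previous line; the table rounds u and y to 3 d.p., halves away from zero)
n=0: y=0, sp=-3, e=sp−y=-3; I=-3, D=e−e_prev=-3; u=1/4·(-3)+1/2·(-3)+3/4·(-3)=-4.5; next y=-2/5·0+1/4·(-4.5)=-1.125
n=1: y=-1.125, sp=-3, e=sp−y=-1.875; I=-4.875, D=e−e_prev=1.125; u=1/4·(-1.875)+1/2·(-4.875)+3/4·1.125=-2.0625; next y=-2/5·(-1.125)+1/4·(-2.0625)=-0.065625
n=2: y=-0.065625, sp=-3, e=sp−y=-2.934375; I=-7.809375, D=e−e_prev=-1.059375; u=1/4·(-2.934375)+1/2·(-7.809375)+3/4·(-1.059375)≈-5.432813; next y=-2/5·(-0.065625)+1/4·(-5.432813)≈-1.331953
n=3: y≈-1.331953, sp=-3, e=sp−y≈-1.668047; I≈-9.477422, D=e−e_prev≈1.266328; u=1/4·(-1.668047)+1/2·(-9.477422)+3/4·1.266328≈-4.205977; next y=-2/5·(-1.331953)+1/4·(-4.205977)≈-0.518713
n=4: y≈-0.518713, sp=-3, e=sp−y≈-2.481287; I≈-11.958709, D=e−e_prev≈-0.813240; u=1/4·(-2.481287)+1/2·(-11.958709)+3/4·(-0.813240)≈-7.209606; next y=-2/5·(-0.518713)+1/4·(-7.209606)≈-1.594916
n=5: y≈-1.594916, sp=-3, e=sp−y≈-1.405084; I≈-13.363793, D=e−e_prev≈1.076204; u=1/4·(-1.405084)+1/2·(-13.363793)+3/4·1.076204≈-6.226014; next y=-2/5·(-1.594916)+1/4·(-6.226014)≈-0.918537
n=6: y≈-0.918537, sp=-3, e=sp−y≈-2.081463; I≈-15.445255, D=e−e_prev≈-0.676379; u=1/4·(-2.081463)+1/2·(-15.445255)+3/4·(-0.676379)≈-8.750278; next y=-2/5·(-0.918537)+1/4·(-8.750278)≈-1.820155
n=7: y≈-1.820155, sp=-3, e=sp−y≈-1.179845; I≈-16.625101, D=e−e_prev≈0.901618; u=1/4·(-1.179845)+1/2·(-16.625101)+3/4·0.901618≈-7.931298; next y=-2/5·(-1.820155)+1/4·(-7.931298)≈-1.254763
n=8: y≈-1.254763, sp=-3, e=sp−y≈-1.745237; I≈-18.370338, D=e−e_prev≈-0.565392; u=1/4·(-1.745237)+1/2·(-18.370338)+3/4·(-0.565392)≈-10.045522; next y=-2/5·(-1.254763)+1/4·(-10.045522)≈-2.009475
n=9: y≈-2.009475, sp=-3, e=sp−y≈-0.990525; I≈-19.360863, D=e−e_prev≈0.754713; u=1/4·(-0.990525)+1/2·(-19.360863)+3/4·0.754713≈-9.362028; next y=-2/5·(-2.009475)+1/4·(-9.362028)≈-1.536717
n=10: y≈-1.536717, sp=-3, e=sp−y≈-1.463283; I≈-20.824146, D=e−e_prev≈-0.472759; u=1/4·(-1.463283)+1/2·(-20.824146)+3/4·(-0.472759)≈-11.132463; next y=-2/5·(-1.536717)+1/4·(-11.132463)≈-2.168429
n=11: y≈-2.168429, sp=-3, e=sp−y≈-0.831571; I≈-21.655717, D=e−e_prev≈0.631712; u=1/4·(-0.831571)+1/2·(-21.655717)+3/4·0.631712≈-10.561967; next y=-2/5·(-2.168429)+1/4·(-10.561967)≈-1.773120
n=12: y≈-1.773120, sp=-3, e=sp−y≈-1.226880; I≈-22.882597, D=e−e_prev≈-0.395309; u=1/4·(-1.226880)+1/2·(-22.882597)+3/4·(-0.395309)≈-12.044500; next y=-2/5·(-1.773120)+1/4·(-12.044500)≈-2.301877
n=13: y≈-2.301877, sp=-3, e=sp−y≈-0.698123; I≈-23.580720, D=e−e_prev≈0.528757; u=1/4·(-0.698123)+1/2·(-23.580720)+3/4·0.528757≈-11.568323; next y=-2/5·(-2.301877)+1/4·(-11.568323)≈-1.971330
n=14: y≈-1.971330, sp=-3, e=sp−y≈-1.028670; I≈-24.609390, D=e−e_prev≈-0.330547; u=1/4·(-1.028670)+1/2·(-24.609390)+3/4·(-0.330547)≈-12.809773; next y=-2/5·(-1.971330)+1/4·(-12.809773)≈-2.413911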